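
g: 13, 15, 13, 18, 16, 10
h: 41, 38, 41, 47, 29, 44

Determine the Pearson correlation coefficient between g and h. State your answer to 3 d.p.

n = 6, Σg = 85, Σh = 240, Σg² = 1243, Σh² = 9792, Σgh = 3386
nΣgh − ΣgΣh = 20316 − 20400 = -84
nΣg² − (Σg)² = 7458 − 7225 = 233; nΣh² − (Σh)² = 58752 − 57600 = 1152
r = -84 / √(233 × 1152) = -84 / 518.0888 ≈ -0.162

-0.162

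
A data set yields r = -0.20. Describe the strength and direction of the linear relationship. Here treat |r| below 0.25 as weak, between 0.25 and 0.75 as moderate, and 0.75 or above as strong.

weak negative

r = -0.20 < 0 so the relationship is negative.
|r| = 0.20, which falls in the weak range.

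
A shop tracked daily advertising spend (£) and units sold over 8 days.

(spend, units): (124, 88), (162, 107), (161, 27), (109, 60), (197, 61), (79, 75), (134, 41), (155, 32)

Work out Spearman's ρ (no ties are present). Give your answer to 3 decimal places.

-0.071

Rank spend: 3, 7, 6, 2, 8, 1, 4, 5
Rank units: 7, 8, 1, 4, 5, 6, 3, 2
d = rank(spend) − rank(units): -4, -1, 5, -2, 3, -5, 1, 3; Σd² = 90
ρ = 1 − 6Σd² / [n(n²−1)] = 1 − 6×90 / (8×63) = 1 − 540/504 ≈ -0.071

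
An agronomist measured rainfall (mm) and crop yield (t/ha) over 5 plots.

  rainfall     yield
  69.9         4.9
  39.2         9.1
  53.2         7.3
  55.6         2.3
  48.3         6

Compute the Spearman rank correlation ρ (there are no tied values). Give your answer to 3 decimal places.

-0.800

Rank rainfall: 5, 1, 3, 4, 2
Rank yield: 2, 5, 4, 1, 3
d = rank(rainfall) − rank(yield): 3, -4, -1, 3, -1; Σd² = 36
ρ = 1 − 6Σd² / [n(n²−1)] = 1 − 6×36 / (5×24) = 1 − 216/120 ≈ -0.800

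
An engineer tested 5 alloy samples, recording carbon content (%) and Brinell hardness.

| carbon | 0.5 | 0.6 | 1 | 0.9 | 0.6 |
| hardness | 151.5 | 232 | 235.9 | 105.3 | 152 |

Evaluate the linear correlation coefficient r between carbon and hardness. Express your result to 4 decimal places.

n = 5, Σx = 3.6, Σy = 876.7, Σx² = 2.78, Σy² = 166617.15, Σxy = 636.82
nΣxy − ΣxΣy = 3184.1 − 3156.12 = 27.98
nΣx² − (Σx)² = 13.9 − 12.96 = 0.94; nΣy² − (Σy)² = 833085.75 − 768602.89 = 64482.86
r = 27.98 / √(0.94 × 64482.86) = 27.98 / 246.1989 ≈ 0.1136

0.1136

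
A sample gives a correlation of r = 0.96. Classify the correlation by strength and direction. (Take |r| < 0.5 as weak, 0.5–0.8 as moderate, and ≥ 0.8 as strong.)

r = 0.96 > 0 so the relationship is positive.
|r| = 0.96, which falls in the strong range.

strong positive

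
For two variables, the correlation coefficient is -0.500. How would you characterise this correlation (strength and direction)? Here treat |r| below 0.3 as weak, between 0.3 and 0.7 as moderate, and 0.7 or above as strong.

r = -0.500 < 0 so the relationship is negative.
|r| = 0.500, which falls in the moderate range.

moderate negative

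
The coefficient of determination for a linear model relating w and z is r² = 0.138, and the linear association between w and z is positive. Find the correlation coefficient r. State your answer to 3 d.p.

0.371

|r| = √0.138 = 0.371
The association is positive, so r = 0.371.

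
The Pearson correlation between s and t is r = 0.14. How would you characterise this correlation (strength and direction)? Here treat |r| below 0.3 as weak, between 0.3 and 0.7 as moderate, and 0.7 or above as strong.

weak positive

r = 0.14 > 0 so the relationship is positive.
|r| = 0.14, which falls in the weak range.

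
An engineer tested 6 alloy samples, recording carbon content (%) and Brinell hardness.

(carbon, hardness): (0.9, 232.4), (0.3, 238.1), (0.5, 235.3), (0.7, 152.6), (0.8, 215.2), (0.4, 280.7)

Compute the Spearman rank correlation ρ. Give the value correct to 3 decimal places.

Rank carbon: 6, 1, 3, 4, 5, 2
Rank hardness: 3, 5, 4, 1, 2, 6
d = rank(carbon) − rank(hardness): 3, -4, -1, 3, 3, -4; Σd² = 60
ρ = 1 − 6Σd² / [n(n²−1)] = 1 − 6×60 / (6×35) = 1 − 360/210 ≈ -0.714

-0.714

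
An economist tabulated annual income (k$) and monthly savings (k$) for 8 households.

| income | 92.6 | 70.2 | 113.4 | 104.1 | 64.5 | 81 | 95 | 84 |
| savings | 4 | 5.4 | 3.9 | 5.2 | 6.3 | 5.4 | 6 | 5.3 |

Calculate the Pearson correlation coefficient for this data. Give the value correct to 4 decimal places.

-0.6521

n = 8, Σx = 704.8, Σy = 41.5, Σx² = 64001.42, Σy² = 220.35, Σxy = 3592.01
nΣxy − ΣxΣy = 28736.08 − 29249.2 = -513.12
nΣx² − (Σx)² = 512011.36 − 496743.04 = 15268.32; nΣy² − (Σy)² = 1762.8 − 1722.25 = 40.55
r = -513.12 / √(15268.32 × 40.55) = -513.12 / 786.8484 ≈ -0.6521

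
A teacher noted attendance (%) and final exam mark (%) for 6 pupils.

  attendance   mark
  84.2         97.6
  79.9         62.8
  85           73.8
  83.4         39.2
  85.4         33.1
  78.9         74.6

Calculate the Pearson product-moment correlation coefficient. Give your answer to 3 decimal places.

n = 6, Σx = 496.8, Σy = 381.1, Σx² = 41172.58, Σy² = 27113.45, Σxy = 31490.6
nΣxy − ΣxΣy = 188943.6 − 189330.48 = -386.88
nΣx² − (Σx)² = 247035.48 − 246810.24 = 225.24; nΣy² − (Σy)² = 162680.7 − 145237.21 = 17443.49
r = -386.88 / √(225.24 × 17443.49) = -386.88 / 1982.1634 ≈ -0.195

-0.195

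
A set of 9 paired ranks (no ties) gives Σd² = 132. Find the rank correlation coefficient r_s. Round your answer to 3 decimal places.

-0.100

ρ = 1 − 6Σd² / [n(n²−1)] = 1 − 6×132 / (9×80)
  = 1 − 792/720 = 1 − 1.1000 ≈ -0.100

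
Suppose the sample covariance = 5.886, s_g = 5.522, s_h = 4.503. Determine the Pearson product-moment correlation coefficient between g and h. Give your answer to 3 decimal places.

0.237

r = Cov(g,h) / (s_g · s_h) = 5.886 / (5.522 × 4.503)
  = 5.886 / 24.8656 ≈ 0.237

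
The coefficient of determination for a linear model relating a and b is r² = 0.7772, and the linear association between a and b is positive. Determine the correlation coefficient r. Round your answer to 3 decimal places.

|r| = √0.7772 = 0.882
The association is positive, so r = 0.882.

0.882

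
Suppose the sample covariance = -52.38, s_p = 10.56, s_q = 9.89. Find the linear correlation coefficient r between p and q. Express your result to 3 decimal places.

r = Cov(p,q) / (s_p · s_q) = -52.38 / (10.56 × 9.89)
  = -52.38 / 104.4384 ≈ -0.502

-0.502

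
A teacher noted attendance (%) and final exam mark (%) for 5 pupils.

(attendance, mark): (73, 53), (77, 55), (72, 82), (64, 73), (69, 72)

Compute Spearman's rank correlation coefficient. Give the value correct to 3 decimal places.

Rank attendance: 4, 5, 3, 1, 2
Rank mark: 1, 2, 5, 4, 3
d = rank(attendance) − rank(mark): 3, 3, -2, -3, -1; Σd² = 32
ρ = 1 − 6Σd² / [n(n²−1)] = 1 − 6×32 / (5×24) = 1 − 192/120 ≈ -0.600

-0.600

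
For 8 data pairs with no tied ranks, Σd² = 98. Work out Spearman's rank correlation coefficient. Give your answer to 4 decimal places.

-0.1667

ρ = 1 − 6Σd² / [n(n²−1)] = 1 − 6×98 / (8×63)
  = 1 − 588/504 = 1 − 1.16667 ≈ -0.1667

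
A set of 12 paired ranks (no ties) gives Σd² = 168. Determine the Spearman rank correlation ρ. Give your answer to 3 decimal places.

0.413

ρ = 1 − 6Σd² / [n(n²−1)] = 1 − 6×168 / (12×143)
  = 1 − 1008/1716 = 1 − 0.5874 ≈ 0.413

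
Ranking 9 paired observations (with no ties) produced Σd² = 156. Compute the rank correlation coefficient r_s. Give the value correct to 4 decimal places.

ρ = 1 − 6Σd² / [n(n²−1)] = 1 − 6×156 / (9×80)
  = 1 − 936/720 = 1 − 1.30000 ≈ -0.3000

-0.3000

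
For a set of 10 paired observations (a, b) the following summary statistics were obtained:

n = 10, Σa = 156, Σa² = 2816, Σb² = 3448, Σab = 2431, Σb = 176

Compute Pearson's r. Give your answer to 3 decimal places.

r = (nΣab − ΣaΣb) / √[(nΣa² − (Σa)²)(nΣb² − (Σb)²)]
Numerator: 10×2431 − 156×176 = -3146
Denominator: √[(28160 − 24336)(34480 − 30976)] = √[3824 × 3504] = 3660.5049
r = -3146 / 3660.5049 ≈ -0.859

-0.859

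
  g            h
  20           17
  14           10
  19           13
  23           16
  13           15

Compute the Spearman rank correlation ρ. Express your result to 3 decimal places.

Rank g: 4, 2, 3, 5, 1
Rank h: 5, 1, 2, 4, 3
d = rank(g) − rank(h): -1, 1, 1, 1, -2; Σd² = 8
ρ = 1 − 6Σd² / [n(n²−1)] = 1 − 6×8 / (5×24) = 1 − 48/120 ≈ 0.600

0.600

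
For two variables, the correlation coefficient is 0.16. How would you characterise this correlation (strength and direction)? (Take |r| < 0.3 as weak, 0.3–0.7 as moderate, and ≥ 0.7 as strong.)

weak positive

r = 0.16 > 0 so the relationship is positive.
|r| = 0.16, which falls in the weak range.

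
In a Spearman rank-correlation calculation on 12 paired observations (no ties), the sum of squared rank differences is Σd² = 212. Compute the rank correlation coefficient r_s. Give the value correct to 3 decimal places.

ρ = 1 − 6Σd² / [n(n²−1)] = 1 − 6×212 / (12×143)
  = 1 − 1272/1716 = 1 − 0.7413 ≈ 0.259

0.259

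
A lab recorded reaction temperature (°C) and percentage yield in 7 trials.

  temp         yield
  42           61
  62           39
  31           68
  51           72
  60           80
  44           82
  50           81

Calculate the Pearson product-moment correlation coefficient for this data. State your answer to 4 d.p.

n = 7, Σx = 340, Σy = 483, Σx² = 17206, Σy² = 34735, Σxy = 23218
nΣxy − ΣxΣy = 162526 − 164220 = -1694
nΣx² − (Σx)² = 120442 − 115600 = 4842; nΣy² − (Σy)² = 243145 − 233289 = 9856
r = -1694 / √(4842 × 9856) = -1694 / 6908.1656 ≈ -0.2452

-0.2452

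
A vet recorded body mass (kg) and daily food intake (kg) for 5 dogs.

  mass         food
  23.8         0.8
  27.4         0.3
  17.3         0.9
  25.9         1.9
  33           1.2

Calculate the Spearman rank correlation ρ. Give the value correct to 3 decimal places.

Rank mass: 2, 4, 1, 3, 5
Rank food: 2, 1, 3, 5, 4
d = rank(mass) − rank(food): 0, 3, -2, -2, 1; Σd² = 18
ρ = 1 − 6Σd² / [n(n²−1)] = 1 − 6×18 / (5×24) = 1 − 108/120 ≈ 0.100

0.100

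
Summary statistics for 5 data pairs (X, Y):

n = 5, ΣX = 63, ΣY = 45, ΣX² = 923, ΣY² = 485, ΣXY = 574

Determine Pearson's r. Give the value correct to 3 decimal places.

r = (nΣXY − ΣXΣY) / √[(nΣX² − (ΣX)²)(nΣY² − (ΣY)²)]
Numerator: 5×574 − 63×45 = 35
Denominator: √[(4615 − 3969)(2425 − 2025)] = √[646 × 400] = 508.3306
r = 35 / 508.3306 ≈ 0.069

0.069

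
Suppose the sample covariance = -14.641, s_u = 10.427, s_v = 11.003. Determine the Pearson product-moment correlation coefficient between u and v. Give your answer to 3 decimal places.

r = Cov(u,v) / (s_u · s_v) = -14.641 / (10.427 × 11.003)
  = -14.641 / 114.7283 ≈ -0.128

-0.128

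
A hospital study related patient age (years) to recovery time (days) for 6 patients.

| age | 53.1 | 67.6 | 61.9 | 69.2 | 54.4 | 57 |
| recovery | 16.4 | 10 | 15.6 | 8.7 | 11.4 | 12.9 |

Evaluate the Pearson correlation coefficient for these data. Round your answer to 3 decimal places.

-0.671

n = 6, Σx = 363.2, Σy = 75, Σx² = 22217.98, Σy² = 984.38, Σxy = 4469.98
nΣxy − ΣxΣy = 26819.88 − 27240 = -420.12
nΣx² − (Σx)² = 133307.88 − 131914.24 = 1393.64; nΣy² − (Σy)² = 5906.28 − 5625 = 281.28
r = -420.12 / √(1393.64 × 281.28) = -420.12 / 626.1015 ≈ -0.671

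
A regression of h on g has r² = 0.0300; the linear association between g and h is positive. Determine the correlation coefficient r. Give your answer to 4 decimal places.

|r| = √0.0300 = 0.1732
The association is positive, so r = 0.1732.

0.1732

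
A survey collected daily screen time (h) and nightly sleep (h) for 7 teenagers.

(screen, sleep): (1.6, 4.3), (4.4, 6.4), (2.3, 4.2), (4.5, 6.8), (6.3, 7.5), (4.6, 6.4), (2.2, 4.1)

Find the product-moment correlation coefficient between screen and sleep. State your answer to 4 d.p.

0.9716

n = 7, Σx = 25.9, Σy = 39.7, Σx² = 113.15, Σy² = 237.35, Σxy = 161.01
nΣxy − ΣxΣy = 1127.07 − 1028.23 = 98.84
nΣx² − (Σx)² = 792.05 − 670.81 = 121.24; nΣy² − (Σy)² = 1661.45 − 1576.09 = 85.36
r = 98.84 / √(121.24 × 85.36) = 98.84 / 101.7303 ≈ 0.9716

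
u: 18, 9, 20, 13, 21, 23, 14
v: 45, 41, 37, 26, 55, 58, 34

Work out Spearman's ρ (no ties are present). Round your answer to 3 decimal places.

0.714

Rank u: 4, 1, 5, 2, 6, 7, 3
Rank v: 5, 4, 3, 1, 6, 7, 2
d = rank(u) − rank(v): -1, -3, 2, 1, 0, 0, 1; Σd² = 16
ρ = 1 − 6Σd² / [n(n²−1)] = 1 − 6×16 / (7×48) = 1 − 96/336 ≈ 0.714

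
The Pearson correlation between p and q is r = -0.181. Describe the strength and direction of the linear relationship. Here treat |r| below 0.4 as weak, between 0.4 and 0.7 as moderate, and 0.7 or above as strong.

weak negative

r = -0.181 < 0 so the relationship is negative.
|r| = 0.181, which falls in the weak range.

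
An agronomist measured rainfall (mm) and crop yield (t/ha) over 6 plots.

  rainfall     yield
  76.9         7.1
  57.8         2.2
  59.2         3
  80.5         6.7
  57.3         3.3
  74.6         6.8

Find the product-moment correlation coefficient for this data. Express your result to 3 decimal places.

0.965

n = 6, Σx = 406.3, Σy = 29.1, Σx² = 28087.79, Σy² = 166.27, Σxy = 2086.47
nΣxy − ΣxΣy = 12518.82 − 11823.33 = 695.49
nΣx² − (Σx)² = 168526.74 − 165079.69 = 3447.05; nΣy² − (Σy)² = 997.62 − 846.81 = 150.81
r = 695.49 / √(3447.05 × 150.81) = 695.49 / 721.0060 ≈ 0.965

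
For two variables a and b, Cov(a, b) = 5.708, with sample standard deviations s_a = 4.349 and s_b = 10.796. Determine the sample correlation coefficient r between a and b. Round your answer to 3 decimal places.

r = Cov(a,b) / (s_a · s_b) = 5.708 / (4.349 × 10.796)
  = 5.708 / 46.9518 ≈ 0.122

0.122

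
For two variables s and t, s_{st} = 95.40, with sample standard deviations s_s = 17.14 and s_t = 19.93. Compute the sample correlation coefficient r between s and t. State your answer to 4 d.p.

0.2793

r = Cov(s,t) / (s_s · s_t) = 95.40 / (17.14 × 19.93)
  = 95.40 / 341.6002 ≈ 0.2793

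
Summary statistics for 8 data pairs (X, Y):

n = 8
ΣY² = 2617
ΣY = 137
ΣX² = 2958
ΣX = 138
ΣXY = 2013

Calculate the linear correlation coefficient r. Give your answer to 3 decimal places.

-0.886

r = (nΣXY − ΣXΣY) / √[(nΣX² − (ΣX)²)(nΣY² − (ΣY)²)]
Numerator: 8×2013 − 138×137 = -2802
Denominator: √[(23664 − 19044)(20936 − 18769)] = √[4620 × 2167] = 3164.1018
r = -2802 / 3164.1018 ≈ -0.886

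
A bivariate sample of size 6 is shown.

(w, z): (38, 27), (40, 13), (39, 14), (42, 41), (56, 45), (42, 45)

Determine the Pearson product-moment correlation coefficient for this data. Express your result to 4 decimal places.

n = 6, Σw = 257, Σz = 185, Σw² = 11229, Σz² = 6825, Σwz = 8224
nΣwz − ΣwΣz = 49344 − 47545 = 1799
nΣw² − (Σw)² = 67374 − 66049 = 1325; nΣz² − (Σz)² = 40950 − 34225 = 6725
r = 1799 / √(1325 × 6725) = 1799 / 2985.0670 ≈ 0.6027

0.6027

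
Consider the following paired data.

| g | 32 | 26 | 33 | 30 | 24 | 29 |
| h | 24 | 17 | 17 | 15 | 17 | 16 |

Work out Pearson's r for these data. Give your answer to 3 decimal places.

0.342

n = 6, Σg = 174, Σh = 106, Σg² = 5106, Σh² = 1924, Σgh = 3093
nΣgh − ΣgΣh = 18558 − 18444 = 114
nΣg² − (Σg)² = 30636 − 30276 = 360; nΣh² − (Σh)² = 11544 − 11236 = 308
r = 114 / √(360 × 308) = 114 / 332.9865 ≈ 0.342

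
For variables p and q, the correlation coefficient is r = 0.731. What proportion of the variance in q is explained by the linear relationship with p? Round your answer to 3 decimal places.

0.534

r² = (0.731)² = 0.534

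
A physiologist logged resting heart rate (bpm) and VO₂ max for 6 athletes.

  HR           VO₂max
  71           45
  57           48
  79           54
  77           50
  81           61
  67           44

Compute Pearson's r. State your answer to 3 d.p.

0.672

n = 6, Σx = 432, Σy = 302, Σx² = 31510, Σy² = 15402, Σxy = 21936
nΣxy − ΣxΣy = 131616 − 130464 = 1152
nΣx² − (Σx)² = 189060 − 186624 = 2436; nΣy² − (Σy)² = 92412 − 91204 = 1208
r = 1152 / √(2436 × 1208) = 1152 / 1715.4265 ≈ 0.672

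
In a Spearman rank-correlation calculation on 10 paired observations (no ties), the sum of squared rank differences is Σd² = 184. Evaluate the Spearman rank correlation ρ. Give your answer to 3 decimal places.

ρ = 1 − 6Σd² / [n(n²−1)] = 1 − 6×184 / (10×99)
  = 1 − 1104/990 = 1 − 1.1152 ≈ -0.115

-0.115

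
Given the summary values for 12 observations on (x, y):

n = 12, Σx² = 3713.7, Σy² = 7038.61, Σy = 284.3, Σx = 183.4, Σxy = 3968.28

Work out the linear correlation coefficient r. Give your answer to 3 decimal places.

r = (nΣxy − ΣxΣy) / √[(nΣx² − (Σx)²)(nΣy² − (Σy)²)]
Numerator: 12×3968.28 − 183.4×284.3 = -4521.26
Denominator: √[(44564.4 − 33635.56)(84463.32 − 80826.49)] = √[10928.84 × 3636.83] = 6304.4693
r = -4521.26 / 6304.4693 ≈ -0.717

-0.717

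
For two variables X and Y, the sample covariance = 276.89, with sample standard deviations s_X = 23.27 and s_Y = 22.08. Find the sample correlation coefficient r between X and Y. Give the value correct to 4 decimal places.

r = Cov(X,Y) / (s_X · s_Y) = 276.89 / (23.27 × 22.08)
  = 276.89 / 513.8016 ≈ 0.5389

0.5389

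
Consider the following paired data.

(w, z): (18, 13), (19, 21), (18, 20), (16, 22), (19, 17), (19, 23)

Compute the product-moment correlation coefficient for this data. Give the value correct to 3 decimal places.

n = 6, Σw = 109, Σz = 116, Σw² = 1987, Σz² = 2312, Σwz = 2105
nΣwz − ΣwΣz = 12630 − 12644 = -14
nΣw² − (Σw)² = 11922 − 11881 = 41; nΣz² − (Σz)² = 13872 − 13456 = 416
r = -14 / √(41 × 416) = -14 / 130.5986 ≈ -0.107

-0.107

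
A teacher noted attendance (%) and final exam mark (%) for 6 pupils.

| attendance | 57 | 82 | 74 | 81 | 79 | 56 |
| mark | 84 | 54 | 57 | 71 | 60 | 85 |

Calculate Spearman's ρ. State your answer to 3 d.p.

Rank attendance: 2, 6, 3, 5, 4, 1
Rank mark: 5, 1, 2, 4, 3, 6
d = rank(attendance) − rank(mark): -3, 5, 1, 1, 1, -5; Σd² = 62
ρ = 1 − 6Σd² / [n(n²−1)] = 1 − 6×62 / (6×35) = 1 − 372/210 ≈ -0.771

-0.771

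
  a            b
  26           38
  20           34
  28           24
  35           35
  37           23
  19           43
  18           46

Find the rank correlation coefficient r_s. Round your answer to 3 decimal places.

-0.821

Rank a: 4, 3, 5, 6, 7, 2, 1
Rank b: 5, 3, 2, 4, 1, 6, 7
d = rank(a) − rank(b): -1, 0, 3, 2, 6, -4, -6; Σd² = 102
ρ = 1 − 6Σd² / [n(n²−1)] = 1 − 6×102 / (7×48) = 1 − 612/336 ≈ -0.821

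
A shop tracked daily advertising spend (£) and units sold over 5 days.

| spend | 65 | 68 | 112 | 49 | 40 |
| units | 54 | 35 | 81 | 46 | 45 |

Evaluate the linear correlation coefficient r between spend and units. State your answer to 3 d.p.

0.816

n = 5, Σx = 334, Σy = 261, Σx² = 25394, Σy² = 14843, Σxy = 19016
nΣxy − ΣxΣy = 95080 − 87174 = 7906
nΣx² − (Σx)² = 126970 − 111556 = 15414; nΣy² − (Σy)² = 74215 − 68121 = 6094
r = 7906 / √(15414 × 6094) = 7906 / 9691.8995 ≈ 0.816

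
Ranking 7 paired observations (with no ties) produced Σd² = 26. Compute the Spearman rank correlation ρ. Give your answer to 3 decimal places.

ρ = 1 − 6Σd² / [n(n²−1)] = 1 − 6×26 / (7×48)
  = 1 − 156/336 = 1 − 0.4643 ≈ 0.536

0.536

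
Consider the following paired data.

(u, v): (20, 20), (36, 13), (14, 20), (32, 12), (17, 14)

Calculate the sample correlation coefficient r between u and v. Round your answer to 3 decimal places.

-0.732

n = 5, Σu = 119, Σv = 79, Σu² = 3205, Σv² = 1309, Σuv = 1770
nΣuv − ΣuΣv = 8850 − 9401 = -551
nΣu² − (Σu)² = 16025 − 14161 = 1864; nΣv² − (Σv)² = 6545 − 6241 = 304
r = -551 / √(1864 × 304) = -551 / 752.7656 ≈ -0.732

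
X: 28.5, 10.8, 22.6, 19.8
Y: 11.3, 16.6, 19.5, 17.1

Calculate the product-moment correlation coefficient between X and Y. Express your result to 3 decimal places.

-0.482

n = 4, ΣX = 81.7, ΣY = 64.5, ΣX² = 1831.69, ΣY² = 1075.91, ΣXY = 1280.61
nΣXY − ΣXΣY = 5122.44 − 5269.65 = -147.21
nΣX² − (ΣX)² = 7326.76 − 6674.89 = 651.87; nΣY² − (ΣY)² = 4303.64 − 4160.25 = 143.39
r = -147.21 / √(651.87 × 143.39) = -147.21 / 305.7313 ≈ -0.482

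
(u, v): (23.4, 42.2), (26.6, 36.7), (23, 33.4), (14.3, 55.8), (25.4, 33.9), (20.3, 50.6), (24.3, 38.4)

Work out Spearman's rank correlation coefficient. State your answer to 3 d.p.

Rank u: 4, 7, 3, 1, 6, 2, 5
Rank v: 5, 3, 1, 7, 2, 6, 4
d = rank(u) − rank(v): -1, 4, 2, -6, 4, -4, 1; Σd² = 90
ρ = 1 − 6Σd² / [n(n²−1)] = 1 − 6×90 / (7×48) = 1 − 540/336 ≈ -0.607

-0.607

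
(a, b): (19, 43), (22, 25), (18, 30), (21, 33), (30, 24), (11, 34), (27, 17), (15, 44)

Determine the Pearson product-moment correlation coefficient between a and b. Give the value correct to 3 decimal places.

-0.701

n = 8, Σa = 163, Σb = 250, Σa² = 3585, Σb² = 8420, Σab = 4813
nΣab − ΣaΣb = 38504 − 40750 = -2246
nΣa² − (Σa)² = 28680 − 26569 = 2111; nΣb² − (Σb)² = 67360 − 62500 = 4860
r = -2246 / √(2111 × 4860) = -2246 / 3203.0392 ≈ -0.701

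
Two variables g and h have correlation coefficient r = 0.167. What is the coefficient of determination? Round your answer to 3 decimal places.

r² = (0.167)² = 0.028

0.028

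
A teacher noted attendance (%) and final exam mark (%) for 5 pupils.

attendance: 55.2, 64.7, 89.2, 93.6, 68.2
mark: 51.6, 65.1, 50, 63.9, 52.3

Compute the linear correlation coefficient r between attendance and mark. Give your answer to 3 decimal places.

n = 5, Σx = 370.9, Σy = 282.9, Σx² = 28601.97, Σy² = 16219.07, Σxy = 21068.19
nΣxy − ΣxΣy = 105340.95 − 104927.61 = 413.34
nΣx² − (Σx)² = 143009.85 − 137566.81 = 5443.04; nΣy² − (Σy)² = 81095.35 − 80032.41 = 1062.94
r = 413.34 / √(5443.04 × 1062.94) = 413.34 / 2405.3326 ≈ 0.172

0.172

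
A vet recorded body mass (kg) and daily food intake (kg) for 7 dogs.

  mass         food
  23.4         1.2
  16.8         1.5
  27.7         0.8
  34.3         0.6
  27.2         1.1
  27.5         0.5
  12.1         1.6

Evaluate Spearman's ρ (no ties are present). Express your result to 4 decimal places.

Rank mass: 3, 2, 6, 7, 4, 5, 1
Rank food: 5, 6, 3, 2, 4, 1, 7
d = rank(mass) − rank(food): -2, -4, 3, 5, 0, 4, -6; Σd² = 106
ρ = 1 − 6Σd² / [n(n²−1)] = 1 − 6×106 / (7×48) = 1 − 636/336 ≈ -0.8929

-0.8929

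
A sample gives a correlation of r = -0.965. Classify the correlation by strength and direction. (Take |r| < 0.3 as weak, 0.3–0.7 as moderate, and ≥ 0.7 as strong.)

strong negative

r = -0.965 < 0 so the relationship is negative.
|r| = 0.965, which falls in the strong range.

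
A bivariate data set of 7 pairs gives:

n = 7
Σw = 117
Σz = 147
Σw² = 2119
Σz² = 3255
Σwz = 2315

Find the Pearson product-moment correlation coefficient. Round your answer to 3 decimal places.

r = (nΣwz − ΣwΣz) / √[(nΣw² − (Σw)²)(nΣz² − (Σz)²)]
Numerator: 7×2315 − 117×147 = -994
Denominator: √[(14833 − 13689)(22785 − 21609)] = √[1144 × 1176] = 1159.8896
r = -994 / 1159.8896 ≈ -0.857

-0.857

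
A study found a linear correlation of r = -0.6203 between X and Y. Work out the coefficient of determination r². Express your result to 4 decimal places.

r² = (-0.6203)² = 0.3848

0.3848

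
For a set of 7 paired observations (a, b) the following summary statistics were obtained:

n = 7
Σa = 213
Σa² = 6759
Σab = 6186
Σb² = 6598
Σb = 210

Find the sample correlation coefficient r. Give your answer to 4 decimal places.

-0.7091

r = (nΣab − ΣaΣb) / √[(nΣa² − (Σa)²)(nΣb² − (Σb)²)]
Numerator: 7×6186 − 213×210 = -1428
Denominator: √[(47313 − 45369)(46186 − 44100)] = √[1944 × 2086] = 2013.7487
r = -1428 / 2013.7487 ≈ -0.7091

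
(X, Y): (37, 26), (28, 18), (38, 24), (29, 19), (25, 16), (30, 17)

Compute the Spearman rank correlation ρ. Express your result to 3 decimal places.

Rank X: 5, 2, 6, 3, 1, 4
Rank Y: 6, 3, 5, 4, 1, 2
d = rank(X) − rank(Y): -1, -1, 1, -1, 0, 2; Σd² = 8
ρ = 1 − 6Σd² / [n(n²−1)] = 1 − 6×8 / (6×35) = 1 − 48/210 ≈ 0.771

0.771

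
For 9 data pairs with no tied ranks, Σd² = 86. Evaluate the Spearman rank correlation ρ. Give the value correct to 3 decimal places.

ρ = 1 − 6Σd² / [n(n²−1)] = 1 − 6×86 / (9×80)
  = 1 − 516/720 = 1 − 0.7167 ≈ 0.283

0.283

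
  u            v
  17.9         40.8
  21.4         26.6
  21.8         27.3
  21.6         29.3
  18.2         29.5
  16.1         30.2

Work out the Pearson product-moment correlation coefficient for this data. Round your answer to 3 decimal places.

-0.503

n = 6, Σu = 117, Σv = 183.7, Σu² = 2310.62, Σv² = 5758.27, Σuv = 3550.7
nΣuv − ΣuΣv = 21304.2 − 21492.9 = -188.7
nΣu² − (Σu)² = 13863.72 − 13689 = 174.72; nΣv² − (Σv)² = 34549.62 − 33745.69 = 803.93
r = -188.7 / √(174.72 × 803.93) = -188.7 / 374.7835 ≈ -0.503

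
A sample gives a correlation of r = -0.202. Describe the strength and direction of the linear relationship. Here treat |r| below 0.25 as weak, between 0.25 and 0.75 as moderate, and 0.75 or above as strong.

r = -0.202 < 0 so the relationship is negative.
|r| = 0.202, which falls in the weak range.

weak negative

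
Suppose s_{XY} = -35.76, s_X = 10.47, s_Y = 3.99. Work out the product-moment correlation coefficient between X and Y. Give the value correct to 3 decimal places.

-0.856

r = Cov(X,Y) / (s_X · s_Y) = -35.76 / (10.47 × 3.99)
  = -35.76 / 41.7753 ≈ -0.856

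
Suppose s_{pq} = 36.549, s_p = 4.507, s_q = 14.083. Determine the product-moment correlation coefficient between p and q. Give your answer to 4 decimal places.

0.5758

r = Cov(p,q) / (s_p · s_q) = 36.549 / (4.507 × 14.083)
  = 36.549 / 63.4721 ≈ 0.5758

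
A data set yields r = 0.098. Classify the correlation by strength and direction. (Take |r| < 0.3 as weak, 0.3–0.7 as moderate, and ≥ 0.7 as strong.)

weak positive

r = 0.098 > 0 so the relationship is positive.
|r| = 0.098, which falls in the weak range.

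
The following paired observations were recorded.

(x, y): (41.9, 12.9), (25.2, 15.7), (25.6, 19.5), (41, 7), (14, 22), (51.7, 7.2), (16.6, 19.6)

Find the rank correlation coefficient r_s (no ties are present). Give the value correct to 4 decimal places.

Rank x: 6, 3, 4, 5, 1, 7, 2
Rank y: 3, 4, 5, 1, 7, 2, 6
d = rank(x) − rank(y): 3, -1, -1, 4, -6, 5, -4; Σd² = 104
ρ = 1 − 6Σd² / [n(n²−1)] = 1 − 6×104 / (7×48) = 1 − 624/336 ≈ -0.8571

-0.8571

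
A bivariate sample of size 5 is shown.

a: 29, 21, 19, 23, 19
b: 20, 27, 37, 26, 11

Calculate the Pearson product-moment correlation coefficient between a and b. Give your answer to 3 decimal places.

-0.184

n = 5, Σa = 111, Σb = 121, Σa² = 2533, Σb² = 3295, Σab = 2657
nΣab − ΣaΣb = 13285 − 13431 = -146
nΣa² − (Σa)² = 12665 − 12321 = 344; nΣb² − (Σb)² = 16475 − 14641 = 1834
r = -146 / √(344 × 1834) = -146 / 794.2896 ≈ -0.184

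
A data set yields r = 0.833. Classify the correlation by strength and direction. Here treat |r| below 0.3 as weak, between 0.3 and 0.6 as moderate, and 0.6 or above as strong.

strong positive

r = 0.833 > 0 so the relationship is positive.
|r| = 0.833, which falls in the strong range.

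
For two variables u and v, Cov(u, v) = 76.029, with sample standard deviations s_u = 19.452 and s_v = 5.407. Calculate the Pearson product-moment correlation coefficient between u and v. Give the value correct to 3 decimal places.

r = Cov(u,v) / (s_u · s_v) = 76.029 / (19.452 × 5.407)
  = 76.029 / 105.1770 ≈ 0.723

0.723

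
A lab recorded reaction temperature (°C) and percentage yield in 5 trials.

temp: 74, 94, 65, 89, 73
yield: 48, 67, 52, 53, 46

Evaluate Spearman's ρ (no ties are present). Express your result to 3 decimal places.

0.700

Rank temp: 3, 5, 1, 4, 2
Rank yield: 2, 5, 3, 4, 1
d = rank(temp) − rank(yield): 1, 0, -2, 0, 1; Σd² = 6
ρ = 1 − 6Σd² / [n(n²−1)] = 1 − 6×6 / (5×24) = 1 − 36/120 ≈ 0.700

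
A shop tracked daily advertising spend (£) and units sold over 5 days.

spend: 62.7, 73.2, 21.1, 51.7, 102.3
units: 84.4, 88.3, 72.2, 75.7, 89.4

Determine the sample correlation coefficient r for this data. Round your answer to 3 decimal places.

0.916

n = 5, Σx = 311, Σy = 410, Σx² = 22872.92, Σy² = 33855.94, Σxy = 26338.17
nΣxy − ΣxΣy = 131690.85 − 127510 = 4180.85
nΣx² − (Σx)² = 114364.6 − 96721 = 17643.6; nΣy² − (Σy)² = 169279.7 − 168100 = 1179.7
r = 4180.85 / √(17643.6 × 1179.7) = 4180.85 / 4562.2533 ≈ 0.916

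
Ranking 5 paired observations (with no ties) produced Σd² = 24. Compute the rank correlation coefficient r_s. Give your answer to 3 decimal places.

-0.200

ρ = 1 − 6Σd² / [n(n²−1)] = 1 − 6×24 / (5×24)
  = 1 − 144/120 = 1 − 1.2000 ≈ -0.200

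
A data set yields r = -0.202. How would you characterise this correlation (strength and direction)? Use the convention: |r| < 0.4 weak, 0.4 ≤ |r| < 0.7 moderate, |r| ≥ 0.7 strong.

weak negative

r = -0.202 < 0 so the relationship is negative.
|r| = 0.202, which falls in the weak range.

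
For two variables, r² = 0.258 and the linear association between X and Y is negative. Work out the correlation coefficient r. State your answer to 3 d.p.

|r| = √0.258 = 0.508
The association is negative, so r = −0.508.

-0.508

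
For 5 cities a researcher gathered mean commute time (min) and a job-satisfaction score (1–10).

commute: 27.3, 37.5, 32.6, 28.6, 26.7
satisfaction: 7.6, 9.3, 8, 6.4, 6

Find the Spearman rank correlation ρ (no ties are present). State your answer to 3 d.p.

0.900

Rank commute: 2, 5, 4, 3, 1
Rank satisfaction: 3, 5, 4, 2, 1
d = rank(commute) − rank(satisfaction): -1, 0, 0, 1, 0; Σd² = 2
ρ = 1 − 6Σd² / [n(n²−1)] = 1 − 6×2 / (5×24) = 1 − 12/120 ≈ 0.900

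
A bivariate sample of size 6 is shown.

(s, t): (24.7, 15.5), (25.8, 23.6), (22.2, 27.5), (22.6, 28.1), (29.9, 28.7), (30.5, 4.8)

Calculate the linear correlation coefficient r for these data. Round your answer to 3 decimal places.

-0.504

n = 6, Σs = 155.7, Σt = 128.2, Σs² = 4103.59, Σt² = 3189.8, Σst = 3241.82
nΣst − ΣsΣt = 19450.92 − 19960.74 = -509.82
nΣs² − (Σs)² = 24621.54 − 24242.49 = 379.05; nΣt² − (Σt)² = 19138.8 − 16435.24 = 2703.56
r = -509.82 / √(379.05 × 2703.56) = -509.82 / 1012.3164 ≈ -0.504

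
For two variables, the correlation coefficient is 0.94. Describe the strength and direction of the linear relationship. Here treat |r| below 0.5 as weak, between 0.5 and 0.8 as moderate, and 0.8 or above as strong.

r = 0.94 > 0 so the relationship is positive.
|r| = 0.94, which falls in the strong range.

strong positive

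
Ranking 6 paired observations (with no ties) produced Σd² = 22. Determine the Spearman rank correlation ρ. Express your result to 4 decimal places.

ρ = 1 − 6Σd² / [n(n²−1)] = 1 − 6×22 / (6×35)
  = 1 − 132/210 = 1 − 0.62857 ≈ 0.3714

0.3714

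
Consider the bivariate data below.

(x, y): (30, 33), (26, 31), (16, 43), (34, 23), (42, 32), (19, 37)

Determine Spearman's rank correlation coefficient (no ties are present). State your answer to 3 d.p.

Rank x: 4, 3, 1, 5, 6, 2
Rank y: 4, 2, 6, 1, 3, 5
d = rank(x) − rank(y): 0, 1, -5, 4, 3, -3; Σd² = 60
ρ = 1 − 6Σd² / [n(n²−1)] = 1 − 6×60 / (6×35) = 1 − 360/210 ≈ -0.714

-0.714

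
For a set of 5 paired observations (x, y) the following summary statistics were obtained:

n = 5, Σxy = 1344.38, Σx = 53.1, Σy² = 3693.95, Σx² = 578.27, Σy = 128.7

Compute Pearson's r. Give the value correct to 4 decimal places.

-0.3031

r = (nΣxy − ΣxΣy) / √[(nΣx² − (Σx)²)(nΣy² − (Σy)²)]
Numerator: 5×1344.38 − 53.1×128.7 = -112.07
Denominator: √[(2891.35 − 2819.61)(18469.75 − 16563.69)] = √[71.74 × 1906.06] = 369.7847
r = -112.07 / 369.7847 ≈ -0.3031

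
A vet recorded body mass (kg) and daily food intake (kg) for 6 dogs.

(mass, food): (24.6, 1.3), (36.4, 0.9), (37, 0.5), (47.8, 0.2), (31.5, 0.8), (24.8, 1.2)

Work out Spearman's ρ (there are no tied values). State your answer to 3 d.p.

Rank mass: 1, 4, 5, 6, 3, 2
Rank food: 6, 4, 2, 1, 3, 5
d = rank(mass) − rank(food): -5, 0, 3, 5, 0, -3; Σd² = 68
ρ = 1 − 6Σd² / [n(n²−1)] = 1 − 6×68 / (6×35) = 1 − 408/210 ≈ -0.943

-0.943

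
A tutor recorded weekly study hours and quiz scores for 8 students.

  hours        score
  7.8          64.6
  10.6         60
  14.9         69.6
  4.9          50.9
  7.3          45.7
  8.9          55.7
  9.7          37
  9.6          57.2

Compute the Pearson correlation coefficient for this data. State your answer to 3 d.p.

0.489

n = 8, Σx = 73.7, Σy = 440.7, Σx² = 737.97, Σy² = 25039.95, Σxy = 4163.69
nΣxy − ΣxΣy = 33309.52 − 32479.59 = 829.93
nΣx² − (Σx)² = 5903.76 − 5431.69 = 472.07; nΣy² − (Σy)² = 200319.6 − 194216.49 = 6103.11
r = 829.93 / √(472.07 × 6103.11) = 829.93 / 1697.3789 ≈ 0.489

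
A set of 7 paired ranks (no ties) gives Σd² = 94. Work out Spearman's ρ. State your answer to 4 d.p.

ρ = 1 − 6Σd² / [n(n²−1)] = 1 − 6×94 / (7×48)
  = 1 − 564/336 = 1 − 1.67857 ≈ -0.6786

-0.6786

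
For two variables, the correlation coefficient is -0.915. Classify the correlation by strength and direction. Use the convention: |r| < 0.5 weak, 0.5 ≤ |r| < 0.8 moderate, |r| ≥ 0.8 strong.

strong negative

r = -0.915 < 0 so the relationship is negative.
|r| = 0.915, which falls in the strong range.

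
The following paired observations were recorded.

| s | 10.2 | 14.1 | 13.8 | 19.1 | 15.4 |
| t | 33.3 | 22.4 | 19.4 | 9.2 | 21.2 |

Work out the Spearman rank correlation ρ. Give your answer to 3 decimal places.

Rank s: 1, 3, 2, 5, 4
Rank t: 5, 4, 2, 1, 3
d = rank(s) − rank(t): -4, -1, 0, 4, 1; Σd² = 34
ρ = 1 − 6Σd² / [n(n²−1)] = 1 − 6×34 / (5×24) = 1 − 204/120 ≈ -0.700

-0.700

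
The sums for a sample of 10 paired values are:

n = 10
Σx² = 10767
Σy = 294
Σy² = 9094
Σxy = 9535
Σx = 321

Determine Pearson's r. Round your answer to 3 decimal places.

r = (nΣxy − ΣxΣy) / √[(nΣx² − (Σx)²)(nΣy² − (Σy)²)]
Numerator: 10×9535 − 321×294 = 976
Denominator: √[(107670 − 103041)(90940 − 86436)] = √[4629 × 4504] = 4566.0723
r = 976 / 4566.0723 ≈ 0.214

0.214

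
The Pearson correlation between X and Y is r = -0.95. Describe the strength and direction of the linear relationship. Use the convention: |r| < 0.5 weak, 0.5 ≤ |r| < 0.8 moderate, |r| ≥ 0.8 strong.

r = -0.95 < 0 so the relationship is negative.
|r| = 0.95, which falls in the strong range.

strong negative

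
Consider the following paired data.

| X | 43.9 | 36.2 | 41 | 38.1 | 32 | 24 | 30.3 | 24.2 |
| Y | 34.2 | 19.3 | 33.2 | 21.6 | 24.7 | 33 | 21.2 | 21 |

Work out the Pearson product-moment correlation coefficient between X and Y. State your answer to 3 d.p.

0.299

n = 8, ΣX = 269.7, ΣY = 208.2, ΣX² = 9473.99, ΣY² = 5700.46, ΣXY = 7117.16
nΣXY − ΣXΣY = 56937.28 − 56151.54 = 785.74
nΣX² − (ΣX)² = 75791.92 − 72738.09 = 3053.83; nΣY² − (ΣY)² = 45603.68 − 43347.24 = 2256.44
r = 785.74 / √(3053.83 × 2256.44) = 785.74 / 2625.0303 ≈ 0.299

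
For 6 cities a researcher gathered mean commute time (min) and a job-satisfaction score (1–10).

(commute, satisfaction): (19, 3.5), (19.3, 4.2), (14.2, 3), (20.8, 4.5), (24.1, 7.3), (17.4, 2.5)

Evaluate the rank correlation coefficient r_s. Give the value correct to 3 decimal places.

0.943

Rank commute: 3, 4, 1, 5, 6, 2
Rank satisfaction: 3, 4, 2, 5, 6, 1
d = rank(commute) − rank(satisfaction): 0, 0, -1, 0, 0, 1; Σd² = 2
ρ = 1 − 6Σd² / [n(n²−1)] = 1 − 6×2 / (6×35) = 1 − 12/210 ≈ 0.943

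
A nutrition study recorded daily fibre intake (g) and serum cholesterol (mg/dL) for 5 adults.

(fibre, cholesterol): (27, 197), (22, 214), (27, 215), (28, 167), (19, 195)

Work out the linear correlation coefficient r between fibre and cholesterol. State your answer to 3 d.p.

n = 5, Σx = 123, Σy = 988, Σx² = 3087, Σy² = 196744, Σxy = 24213
nΣxy − ΣxΣy = 121065 − 121524 = -459
nΣx² − (Σx)² = 15435 − 15129 = 306; nΣy² − (Σy)² = 983720 − 976144 = 7576
r = -459 / √(306 × 7576) = -459 / 1522.5820 ≈ -0.301

-0.301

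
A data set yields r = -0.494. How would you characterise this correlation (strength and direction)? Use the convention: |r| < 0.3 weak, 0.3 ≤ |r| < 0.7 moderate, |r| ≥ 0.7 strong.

moderate negative

r = -0.494 < 0 so the relationship is negative.
|r| = 0.494, which falls in the moderate range.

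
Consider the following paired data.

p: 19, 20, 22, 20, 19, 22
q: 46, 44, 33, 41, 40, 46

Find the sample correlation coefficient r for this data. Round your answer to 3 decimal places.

-0.337

n = 6, Σp = 122, Σq = 250, Σp² = 2490, Σq² = 10538, Σpq = 5072
nΣpq − ΣpΣq = 30432 − 30500 = -68
nΣp² − (Σp)² = 14940 − 14884 = 56; nΣq² − (Σq)² = 63228 − 62500 = 728
r = -68 / √(56 × 728) = -68 / 201.9109 ≈ -0.337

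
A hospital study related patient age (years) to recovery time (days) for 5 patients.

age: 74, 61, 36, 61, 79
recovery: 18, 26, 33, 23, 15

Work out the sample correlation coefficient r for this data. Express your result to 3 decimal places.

-0.979

n = 5, Σx = 311, Σy = 115, Σx² = 20455, Σy² = 2843, Σxy = 6694
nΣxy − ΣxΣy = 33470 − 35765 = -2295
nΣx² − (Σx)² = 102275 − 96721 = 5554; nΣy² − (Σy)² = 14215 − 13225 = 990
r = -2295 / √(5554 × 990) = -2295 / 2344.8795 ≈ -0.979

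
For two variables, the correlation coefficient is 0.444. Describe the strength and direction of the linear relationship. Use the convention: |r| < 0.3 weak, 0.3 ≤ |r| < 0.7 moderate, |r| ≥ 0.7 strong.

moderate positive

r = 0.444 > 0 so the relationship is positive.
|r| = 0.444, which falls in the moderate range.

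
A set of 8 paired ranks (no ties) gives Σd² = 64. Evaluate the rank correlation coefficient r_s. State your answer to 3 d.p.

0.238

ρ = 1 − 6Σd² / [n(n²−1)] = 1 − 6×64 / (8×63)
  = 1 − 384/504 = 1 − 0.7619 ≈ 0.238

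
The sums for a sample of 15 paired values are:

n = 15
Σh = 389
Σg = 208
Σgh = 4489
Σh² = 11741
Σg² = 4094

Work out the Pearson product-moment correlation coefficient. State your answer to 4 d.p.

r = (nΣgh − ΣgΣh) / √[(nΣg² − (Σg)²)(nΣh² − (Σh)²)]
Numerator: 15×4489 − 208×389 = -13577
Denominator: √[(61410 − 43264)(176115 − 151321)] = √[18146 × 24794] = 21211.1274
r = -13577 / 21211.1274 ≈ -0.6401

-0.6401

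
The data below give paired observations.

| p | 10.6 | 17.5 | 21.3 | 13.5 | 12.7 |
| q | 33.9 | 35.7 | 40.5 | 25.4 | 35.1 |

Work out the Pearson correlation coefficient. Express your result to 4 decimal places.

n = 5, Σp = 75.6, Σq = 170.6, Σp² = 1215.84, Σq² = 5941.12, Σpq = 2635.41
nΣpq − ΣpΣq = 13177.05 − 12897.36 = 279.69
nΣp² − (Σp)² = 6079.2 − 5715.36 = 363.84; nΣq² − (Σq)² = 29705.6 − 29104.36 = 601.24
r = 279.69 / √(363.84 × 601.24) = 279.69 / 467.7127 ≈ 0.5980

0.5980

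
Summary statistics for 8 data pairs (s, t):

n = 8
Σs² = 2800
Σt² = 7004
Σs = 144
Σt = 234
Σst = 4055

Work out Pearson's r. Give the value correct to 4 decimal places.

-0.8620

r = (nΣst − ΣsΣt) / √[(nΣs² − (Σs)²)(nΣt² − (Σt)²)]
Numerator: 8×4055 − 144×234 = -1256
Denominator: √[(22400 − 20736)(56032 − 54756)] = √[1664 × 1276] = 1457.1424
r = -1256 / 1457.1424 ≈ -0.8620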